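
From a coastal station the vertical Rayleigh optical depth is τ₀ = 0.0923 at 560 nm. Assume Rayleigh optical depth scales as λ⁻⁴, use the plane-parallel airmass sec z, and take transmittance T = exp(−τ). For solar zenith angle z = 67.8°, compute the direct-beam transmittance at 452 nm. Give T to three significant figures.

sec 67.8° = 2.6466.
τ = 0.0923 × (560/452)⁴ × 2.6466 = 0.0923 × 2.3561 × 2.6466 = 0.5756.
T = exp(−0.5756) = 0.5624.

0.562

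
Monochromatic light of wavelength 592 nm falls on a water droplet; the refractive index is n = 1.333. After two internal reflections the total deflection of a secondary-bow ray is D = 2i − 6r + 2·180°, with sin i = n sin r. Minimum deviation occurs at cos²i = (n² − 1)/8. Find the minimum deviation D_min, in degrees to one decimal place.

230.9°

cos²i = (1.77689 − 1)/8 = 0.09711; i = arccos(0.31163) = 71.843°.
sin r = sin 71.843°/1.333 = 0.71283; r = 45.466°.
D_min = 2·71.843° − 6·45.466° + 360° = 230.891°.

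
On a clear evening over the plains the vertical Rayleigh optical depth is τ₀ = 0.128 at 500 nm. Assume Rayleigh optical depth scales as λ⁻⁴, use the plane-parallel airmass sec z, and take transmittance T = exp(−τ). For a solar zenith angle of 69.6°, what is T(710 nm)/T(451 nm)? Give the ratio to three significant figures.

1.59

Airmass: sec 69.6° = 2.8688.
τ(710 nm) = 0.128 × (500/710)⁴ × 2.8688 = 0.128 × 0.2459 × 2.8688 = 0.0903.
τ(451 nm) = 0.128 × (500/451)⁴ × 2.8688 = 0.128 × 1.5107 × 2.8688 = 0.5547.
T(710)/T(451) = exp(τ_B − τ_A) = exp(0.4644) = 1.5911.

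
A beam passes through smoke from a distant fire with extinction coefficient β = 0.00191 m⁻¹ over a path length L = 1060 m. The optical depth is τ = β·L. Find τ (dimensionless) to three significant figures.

2.02

τ = β·L = 0.00191 × 1060 = 2.0246.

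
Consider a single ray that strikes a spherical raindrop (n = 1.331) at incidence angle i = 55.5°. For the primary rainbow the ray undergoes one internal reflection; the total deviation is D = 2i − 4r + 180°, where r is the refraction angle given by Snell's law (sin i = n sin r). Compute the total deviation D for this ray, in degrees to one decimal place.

138.0°

sin r = sin 55.5° / 1.331 = 0.8241/1.331 = 0.6192; r = 38.26°.
D = 2·55.5° − 4·38.26° + 180° = 111.00° − 153.02° + 180° = 137.98°.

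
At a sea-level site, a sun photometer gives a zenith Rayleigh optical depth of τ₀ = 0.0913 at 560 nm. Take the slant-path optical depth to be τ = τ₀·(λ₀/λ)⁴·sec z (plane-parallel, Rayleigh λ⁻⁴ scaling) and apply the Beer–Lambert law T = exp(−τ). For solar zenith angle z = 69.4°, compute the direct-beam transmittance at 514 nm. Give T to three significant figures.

0.694

sec 69.4° = 2.8422.
τ = 0.0913 × (560/514)⁴ × 2.8422 = 0.0913 × 1.4090 × 2.8422 = 0.3656.
T = exp(−0.3656) = 0.6938.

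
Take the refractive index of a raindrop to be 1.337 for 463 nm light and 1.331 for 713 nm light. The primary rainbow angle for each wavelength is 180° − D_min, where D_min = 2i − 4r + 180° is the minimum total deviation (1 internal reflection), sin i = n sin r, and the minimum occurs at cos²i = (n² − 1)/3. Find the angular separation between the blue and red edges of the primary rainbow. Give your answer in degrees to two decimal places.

At 463 nm (n = 1.337): cos²i = 0.26252 → i = 59.178°, r = 39.964°, D_min = 138.500°, rainbow angle = 41.500°.
At 713 nm (n = 1.331): cos²i = 0.25719 → i = 59.527°, r = 40.356°, D_min = 137.630°, rainbow angle = 42.370°.
Angular width = |41.500° − 42.370°| = 0.870°.

0.87°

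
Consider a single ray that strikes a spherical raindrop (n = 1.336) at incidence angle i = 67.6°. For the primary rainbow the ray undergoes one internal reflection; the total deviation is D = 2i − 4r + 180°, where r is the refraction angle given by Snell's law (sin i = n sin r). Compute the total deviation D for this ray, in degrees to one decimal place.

sin r = sin 67.6° / 1.336 = 0.9245/1.336 = 0.6920; r = 43.79°.
D = 2·67.6° − 4·43.79° + 180° = 135.20° − 175.16° + 180° = 140.04°.

140.0°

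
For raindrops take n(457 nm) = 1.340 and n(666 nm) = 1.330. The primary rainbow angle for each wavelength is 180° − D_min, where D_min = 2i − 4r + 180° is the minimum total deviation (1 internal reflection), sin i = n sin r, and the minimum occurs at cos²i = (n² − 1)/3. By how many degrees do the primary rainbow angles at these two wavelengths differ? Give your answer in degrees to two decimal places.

At 457 nm (n = 1.340): cos²i = 0.26520 → i = 59.004°, r = 39.770°, D_min = 138.929°, rainbow angle = 41.071°.
At 666 nm (n = 1.330): cos²i = 0.25630 → i = 59.585°, r = 40.422°, D_min = 137.484°, rainbow angle = 42.516°.
Angular width = |41.071° − 42.516°| = 1.445°.

1.45°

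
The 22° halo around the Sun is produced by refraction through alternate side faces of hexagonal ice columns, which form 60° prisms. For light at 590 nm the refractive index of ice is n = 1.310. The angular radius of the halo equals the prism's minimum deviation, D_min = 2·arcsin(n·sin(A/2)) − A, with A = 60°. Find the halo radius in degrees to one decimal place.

21.8°

n·sin(A/2) = 1.310 × sin 30° = 1.310 × 0.5000 = 0.6550.
D_min = 2·arcsin(0.6550) − 60° = 2 × 40.920° − 60° = 21.839°.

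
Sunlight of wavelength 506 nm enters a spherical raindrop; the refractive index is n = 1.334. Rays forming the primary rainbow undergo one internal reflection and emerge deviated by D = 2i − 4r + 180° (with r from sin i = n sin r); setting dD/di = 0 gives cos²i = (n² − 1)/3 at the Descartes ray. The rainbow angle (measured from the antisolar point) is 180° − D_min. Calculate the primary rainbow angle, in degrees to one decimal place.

41.9°

cos²i = (1.77956 − 1)/3 = 0.25985; i = arccos(0.50976) = 59.352°.
sin r = sin 59.352°/1.334 = 0.64492; r = 40.159°.
D_min = 2·59.352° − 4·40.159° + 180° = 138.067°.
Rainbow angle = 180° − D_min = 41.933°.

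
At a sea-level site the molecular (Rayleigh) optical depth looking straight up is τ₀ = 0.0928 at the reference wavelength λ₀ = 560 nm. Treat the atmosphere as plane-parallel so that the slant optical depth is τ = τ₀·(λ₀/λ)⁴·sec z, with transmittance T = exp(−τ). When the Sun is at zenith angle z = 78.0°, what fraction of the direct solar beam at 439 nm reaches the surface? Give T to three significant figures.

0.307

sec 78.0° = 4.8097.
τ = 0.0928 × (560/439)⁴ × 4.8097 = 0.0928 × 2.6479 × 4.8097 = 1.1819.
T = exp(−1.1819) = 0.3067.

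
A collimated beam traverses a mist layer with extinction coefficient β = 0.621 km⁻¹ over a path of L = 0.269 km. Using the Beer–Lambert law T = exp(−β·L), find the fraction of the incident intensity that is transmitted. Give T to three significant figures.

0.846

τ = β·L = 0.621 × 0.269 = 0.1670.
T = exp(−0.1670) = 0.8462.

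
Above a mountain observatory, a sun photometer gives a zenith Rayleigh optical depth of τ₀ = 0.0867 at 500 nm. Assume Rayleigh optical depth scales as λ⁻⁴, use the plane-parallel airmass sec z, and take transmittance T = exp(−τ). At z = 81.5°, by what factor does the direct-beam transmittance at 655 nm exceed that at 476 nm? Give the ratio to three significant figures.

Airmass: sec 81.5° = 6.7655.
τ(655 nm) = 0.0867 × (500/655)⁴ × 6.7655 = 0.0867 × 0.3396 × 6.7655 = 0.1992.
τ(476 nm) = 0.0867 × (500/476)⁴ × 6.7655 = 0.0867 × 1.2175 × 6.7655 = 0.7141.
T(655)/T(476) = exp(τ_B − τ_A) = exp(0.5149) = 1.6735.

1.67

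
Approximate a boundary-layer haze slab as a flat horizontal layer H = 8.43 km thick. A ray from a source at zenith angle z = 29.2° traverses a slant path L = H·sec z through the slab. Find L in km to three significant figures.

9.66 km

sec z = 1/cos 29.2° = 1.1456.
L = 8.43 × 1.1456 = 9.657 km.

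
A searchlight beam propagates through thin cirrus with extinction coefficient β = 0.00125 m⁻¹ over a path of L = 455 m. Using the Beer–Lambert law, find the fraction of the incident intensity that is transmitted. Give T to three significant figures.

0.566

τ = β·L = 0.00125 × 455 = 0.5687.
T = exp(−0.5687) = 0.5662.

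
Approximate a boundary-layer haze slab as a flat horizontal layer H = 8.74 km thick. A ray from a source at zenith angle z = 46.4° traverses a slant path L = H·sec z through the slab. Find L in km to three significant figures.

12.7 km

sec z = 1/cos 46.4° = 1.4501.
L = 8.74 × 1.4501 = 12.674 km.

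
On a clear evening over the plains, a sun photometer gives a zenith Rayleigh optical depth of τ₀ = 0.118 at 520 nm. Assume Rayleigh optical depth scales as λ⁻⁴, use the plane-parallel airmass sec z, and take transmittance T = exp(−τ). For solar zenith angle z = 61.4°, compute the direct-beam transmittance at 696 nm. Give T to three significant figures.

sec 61.4° = 2.0890.
τ = 0.118 × (520/696)⁴ × 2.0890 = 0.118 × 0.3116 × 2.0890 = 0.0768.
T = exp(−0.0768) = 0.9261.

0.926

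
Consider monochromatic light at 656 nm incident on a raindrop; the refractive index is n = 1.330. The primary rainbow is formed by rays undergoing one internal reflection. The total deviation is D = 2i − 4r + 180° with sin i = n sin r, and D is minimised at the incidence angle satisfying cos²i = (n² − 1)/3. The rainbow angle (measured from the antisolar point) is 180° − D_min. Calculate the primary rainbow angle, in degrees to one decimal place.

42.5°

cos²i = (1.76890 − 1)/3 = 0.25630; i = arccos(0.50626) = 59.585°.
sin r = sin 59.585°/1.330 = 0.64841; r = 40.422°.
D_min = 2·59.585° − 4·40.422° + 180° = 137.484°.
Rainbow angle = 180° − D_min = 42.516°.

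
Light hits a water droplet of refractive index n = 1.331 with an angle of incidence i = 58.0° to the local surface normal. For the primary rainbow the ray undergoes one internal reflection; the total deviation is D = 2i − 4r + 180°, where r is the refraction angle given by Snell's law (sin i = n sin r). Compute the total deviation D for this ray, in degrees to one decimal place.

137.7°

sin r = sin 58.0° / 1.331 = 0.8480/1.331 = 0.6372; r = 39.58°.
D = 2·58.0° − 4·39.58° + 180° = 116.00° − 158.32° + 180° = 137.68°.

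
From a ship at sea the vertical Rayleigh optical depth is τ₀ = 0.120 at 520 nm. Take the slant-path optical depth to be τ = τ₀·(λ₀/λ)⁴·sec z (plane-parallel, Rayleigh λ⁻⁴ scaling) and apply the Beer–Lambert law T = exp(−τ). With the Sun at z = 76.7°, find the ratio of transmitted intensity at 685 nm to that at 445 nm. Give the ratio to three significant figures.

2.22

Airmass: sec 76.7° = 4.3469.
τ(685 nm) = 0.120 × (520/685)⁴ × 4.3469 = 0.120 × 0.3321 × 4.3469 = 0.1732.
τ(445 nm) = 0.120 × (520/445)⁴ × 4.3469 = 0.120 × 1.8645 × 4.3469 = 0.9726.
T(685)/T(445) = exp(τ_B − τ_A) = exp(0.7994) = 2.2241.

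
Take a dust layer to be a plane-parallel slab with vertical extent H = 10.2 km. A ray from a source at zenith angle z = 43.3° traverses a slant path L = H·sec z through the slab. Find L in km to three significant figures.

14.0 km

sec z = 1/cos 43.3° = 1.3741.
L = 10.2 × 1.3741 = 14.015 km.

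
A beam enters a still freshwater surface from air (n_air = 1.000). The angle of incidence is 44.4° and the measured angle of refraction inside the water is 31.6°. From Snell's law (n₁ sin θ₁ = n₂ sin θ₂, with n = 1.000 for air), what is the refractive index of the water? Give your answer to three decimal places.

1.335

n = sin θ_i / sin θ_r = sin 44.4° / sin 31.6° = 0.6997 / 0.5240 = 1.3353.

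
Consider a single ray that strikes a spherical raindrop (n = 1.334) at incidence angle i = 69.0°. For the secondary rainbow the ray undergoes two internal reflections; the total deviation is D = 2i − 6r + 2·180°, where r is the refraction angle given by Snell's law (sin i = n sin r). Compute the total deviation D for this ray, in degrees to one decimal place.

231.5°

sin r = sin 69.0° / 1.334 = 0.9336/1.334 = 0.6998; r = 44.41°.
D = 2·69.0° − 6·44.41° + 2·180° = 138.00° − 266.48° + 360° = 231.52°.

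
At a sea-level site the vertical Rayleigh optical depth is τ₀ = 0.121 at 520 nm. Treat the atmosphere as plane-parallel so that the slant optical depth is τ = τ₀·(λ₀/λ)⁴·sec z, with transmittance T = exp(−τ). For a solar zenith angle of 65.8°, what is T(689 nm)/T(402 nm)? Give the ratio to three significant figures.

2.08

Airmass: sec 65.8° = 2.4395.
τ(689 nm) = 0.121 × (520/689)⁴ × 2.4395 = 0.121 × 0.3244 × 2.4395 = 0.0958.
τ(402 nm) = 0.121 × (520/402)⁴ × 2.4395 = 0.121 × 2.7997 × 2.4395 = 0.8264.
T(689)/T(402) = exp(τ_B − τ_A) = exp(0.7306) = 2.0764.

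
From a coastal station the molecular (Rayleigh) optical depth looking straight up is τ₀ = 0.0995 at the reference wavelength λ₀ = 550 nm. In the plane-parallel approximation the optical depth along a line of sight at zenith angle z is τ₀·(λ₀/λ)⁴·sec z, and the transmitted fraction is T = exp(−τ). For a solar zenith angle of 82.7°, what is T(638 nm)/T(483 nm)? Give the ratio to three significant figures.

2.42

Airmass: sec 82.7° = 7.8700.
τ(638 nm) = 0.0995 × (550/638)⁴ × 7.8700 = 0.0995 × 0.5523 × 7.8700 = 0.4325.
τ(483 nm) = 0.0995 × (550/483)⁴ × 7.8700 = 0.0995 × 1.6814 × 7.8700 = 1.3166.
T(638)/T(483) = exp(τ_B − τ_A) = exp(0.8841) = 2.4209.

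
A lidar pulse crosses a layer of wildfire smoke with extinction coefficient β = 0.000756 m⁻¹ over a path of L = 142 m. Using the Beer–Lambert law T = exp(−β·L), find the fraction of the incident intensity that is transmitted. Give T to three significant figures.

0.898

τ = β·L = 0.000756 × 142 = 0.1074.
T = exp(−0.1074) = 0.8982.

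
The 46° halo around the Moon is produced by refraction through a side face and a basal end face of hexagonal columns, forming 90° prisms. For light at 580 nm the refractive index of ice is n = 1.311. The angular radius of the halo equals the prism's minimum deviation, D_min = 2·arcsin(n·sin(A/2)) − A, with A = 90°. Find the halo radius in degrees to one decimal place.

45.9°

n·sin(A/2) = 1.311 × sin 45° = 1.311 × 0.7071 = 0.9270.
D_min = 2·arcsin(0.9270) − 90° = 2 × 67.974° − 90° = 45.949°.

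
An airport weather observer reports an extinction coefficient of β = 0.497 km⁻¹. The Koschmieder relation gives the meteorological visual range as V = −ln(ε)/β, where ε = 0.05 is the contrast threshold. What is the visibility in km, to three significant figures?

6.03 km

V = −ln(0.05) / 0.497 = 2.996 / 0.497 = 6.0276 km.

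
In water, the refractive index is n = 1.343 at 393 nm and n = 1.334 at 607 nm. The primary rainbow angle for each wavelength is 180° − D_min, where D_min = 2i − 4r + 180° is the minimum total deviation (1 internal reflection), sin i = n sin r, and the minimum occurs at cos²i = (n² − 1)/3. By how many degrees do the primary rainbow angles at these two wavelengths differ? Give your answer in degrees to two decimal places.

1.29°

At 393 nm (n = 1.343): cos²i = 0.26788 → i = 58.830°, r = 39.577°, D_min = 139.354°, rainbow angle = 40.646°.
At 607 nm (n = 1.334): cos²i = 0.25985 → i = 59.352°, r = 40.159°, D_min = 138.067°, rainbow angle = 41.933°.
Angular width = |40.646° − 41.933°| = 1.287°.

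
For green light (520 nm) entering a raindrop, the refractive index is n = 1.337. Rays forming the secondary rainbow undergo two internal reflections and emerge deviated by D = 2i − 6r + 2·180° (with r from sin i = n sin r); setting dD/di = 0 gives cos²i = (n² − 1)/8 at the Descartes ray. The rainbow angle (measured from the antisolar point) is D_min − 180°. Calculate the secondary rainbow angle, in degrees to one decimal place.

cos²i = (1.78757 − 1)/8 = 0.09845; i = arccos(0.31376) = 71.714°.
sin r = sin 71.714°/1.337 = 0.71017; r = 45.249°.
D_min = 2·71.714° − 6·45.249° + 360° = 231.934°.
Rainbow angle = D_min − 180° = 51.934°.

51.9°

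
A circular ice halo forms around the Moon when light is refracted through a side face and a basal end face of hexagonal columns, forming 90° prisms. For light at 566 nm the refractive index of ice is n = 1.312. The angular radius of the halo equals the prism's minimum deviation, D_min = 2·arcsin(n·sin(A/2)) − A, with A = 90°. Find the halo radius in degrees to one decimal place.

46.2°

n·sin(A/2) = 1.312 × sin 45° = 1.312 × 0.7071 = 0.9277.
D_min = 2·arcsin(0.9277) − 90° = 2 × 68.083° − 90° = 46.166°.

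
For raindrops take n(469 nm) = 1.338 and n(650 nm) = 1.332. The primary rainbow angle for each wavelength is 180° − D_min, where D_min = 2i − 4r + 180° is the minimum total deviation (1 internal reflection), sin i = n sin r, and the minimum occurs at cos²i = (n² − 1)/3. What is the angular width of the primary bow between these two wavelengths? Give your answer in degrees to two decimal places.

0.87°

At 469 nm (n = 1.338): cos²i = 0.26341 → i = 59.120°, r = 39.899°, D_min = 138.643°, rainbow angle = 41.357°.
At 650 nm (n = 1.332): cos²i = 0.25807 → i = 59.469°, r = 40.290°, D_min = 137.776°, rainbow angle = 42.224°.
Angular width = |41.357° − 42.224°| = 0.867°.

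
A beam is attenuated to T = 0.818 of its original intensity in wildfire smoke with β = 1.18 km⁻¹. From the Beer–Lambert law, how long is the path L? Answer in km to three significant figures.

0.170 km

Beer–Lambert: T = exp(−βL) ⇒ L = −ln(T)/β = −ln(0.818)/1.18 = 0.2009/1.18 = 0.1702 km.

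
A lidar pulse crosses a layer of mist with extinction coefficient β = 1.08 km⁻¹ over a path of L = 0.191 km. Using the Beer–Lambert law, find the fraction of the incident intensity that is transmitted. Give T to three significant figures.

0.814

τ = β·L = 1.08 × 0.191 = 0.2063.
T = exp(−0.2063) = 0.8136.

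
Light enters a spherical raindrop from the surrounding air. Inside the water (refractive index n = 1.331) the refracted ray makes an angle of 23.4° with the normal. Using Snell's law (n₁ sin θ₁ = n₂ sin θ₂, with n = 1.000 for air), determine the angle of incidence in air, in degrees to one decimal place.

Snell: sin θ_i = n · sin θ_r = 1.331 × sin 23.4° = 1.331 × 0.3971 = 0.5286.
θ_i = arcsin(0.5286) = 31.91°.

31.9°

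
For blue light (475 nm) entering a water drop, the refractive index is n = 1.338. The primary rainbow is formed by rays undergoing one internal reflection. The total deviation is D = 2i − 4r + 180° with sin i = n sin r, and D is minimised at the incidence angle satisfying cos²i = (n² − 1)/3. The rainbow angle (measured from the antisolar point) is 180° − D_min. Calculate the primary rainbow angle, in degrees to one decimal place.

41.4°

cos²i = (1.79024 − 1)/3 = 0.26341; i = arccos(0.51324) = 59.120°.
sin r = sin 59.120°/1.338 = 0.64144; r = 39.899°.
D_min = 2·59.120° − 4·39.899° + 180° = 138.643°.
Rainbow angle = 180° − D_min = 41.357°.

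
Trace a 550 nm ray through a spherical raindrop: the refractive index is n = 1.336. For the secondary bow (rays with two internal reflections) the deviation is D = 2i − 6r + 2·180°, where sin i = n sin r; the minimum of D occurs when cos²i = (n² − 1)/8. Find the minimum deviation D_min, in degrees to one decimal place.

cos²i = (1.78490 − 1)/8 = 0.09811; i = arccos(0.31323) = 71.746°.
sin r = sin 71.746°/1.336 = 0.71084; r = 45.303°.
D_min = 2·71.746° − 6·45.303° + 360° = 231.674°.

231.7°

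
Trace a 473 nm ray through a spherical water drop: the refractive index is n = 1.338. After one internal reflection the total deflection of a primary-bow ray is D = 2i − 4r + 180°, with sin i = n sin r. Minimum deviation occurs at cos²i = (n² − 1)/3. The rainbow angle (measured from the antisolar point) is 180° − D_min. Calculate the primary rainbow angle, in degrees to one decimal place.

cos²i = (1.79024 − 1)/3 = 0.26341; i = arccos(0.51324) = 59.120°.
sin r = sin 59.120°/1.338 = 0.64144; r = 39.899°.
D_min = 2·59.120° − 4·39.899° + 180° = 138.643°.
Rainbow angle = 180° − D_min = 41.357°.

41.4°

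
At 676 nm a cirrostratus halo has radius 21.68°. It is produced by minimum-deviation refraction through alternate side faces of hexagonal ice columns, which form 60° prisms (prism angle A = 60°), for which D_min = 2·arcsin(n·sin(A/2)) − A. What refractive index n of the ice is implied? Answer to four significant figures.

Rearranging: n = sin((D_min + A)/2) / sin(A/2).
(D_min + A)/2 = (21.68° + 60°)/2 = 40.840°.
n = sin 40.840° / sin 30° = 0.6539 / 0.5000 = 1.3079.

1.308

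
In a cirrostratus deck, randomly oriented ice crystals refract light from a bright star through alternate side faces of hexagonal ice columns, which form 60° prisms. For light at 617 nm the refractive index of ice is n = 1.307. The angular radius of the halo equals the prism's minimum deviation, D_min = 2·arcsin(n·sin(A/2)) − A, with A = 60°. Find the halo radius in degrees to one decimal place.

n·sin(A/2) = 1.307 × sin 30° = 1.307 × 0.5000 = 0.6535.
D_min = 2·arcsin(0.6535) − 60° = 2 × 40.806° − 60° = 21.612°.

21.6°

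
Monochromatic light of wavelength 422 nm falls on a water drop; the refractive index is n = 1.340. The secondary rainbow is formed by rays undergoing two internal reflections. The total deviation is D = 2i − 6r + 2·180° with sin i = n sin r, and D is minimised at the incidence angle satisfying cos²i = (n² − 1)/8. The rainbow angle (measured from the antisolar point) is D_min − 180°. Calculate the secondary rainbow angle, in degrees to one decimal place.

52.7°

cos²i = (1.79560 − 1)/8 = 0.09945; i = arccos(0.31536) = 71.618°.
sin r = sin 71.618°/1.340 = 0.70819; r = 45.088°.
D_min = 2·71.618° − 6·45.088° + 360° = 232.709°.
Rainbow angle = D_min − 180° = 52.709°.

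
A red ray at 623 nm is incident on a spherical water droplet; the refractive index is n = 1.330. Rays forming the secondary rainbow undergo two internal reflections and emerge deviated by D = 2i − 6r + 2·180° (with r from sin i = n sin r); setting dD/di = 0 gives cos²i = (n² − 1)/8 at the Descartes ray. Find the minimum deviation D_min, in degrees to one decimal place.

cos²i = (1.76890 − 1)/8 = 0.09611; i = arccos(0.31002) = 71.940°.
sin r = sin 71.940°/1.330 = 0.71483; r = 45.630°.
D_min = 2·71.940° − 6·45.630° + 360° = 230.101°.

230.1°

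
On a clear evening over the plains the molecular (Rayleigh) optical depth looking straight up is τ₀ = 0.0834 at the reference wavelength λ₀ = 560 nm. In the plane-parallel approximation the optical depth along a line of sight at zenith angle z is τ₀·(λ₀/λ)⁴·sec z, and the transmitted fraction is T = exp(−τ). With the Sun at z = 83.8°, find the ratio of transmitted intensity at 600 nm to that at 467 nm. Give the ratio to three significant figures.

2.75

Airmass: sec 83.8° = 9.2593.
τ(600 nm) = 0.0834 × (560/600)⁴ × 9.2593 = 0.0834 × 0.7588 × 9.2593 = 0.5860.
τ(467 nm) = 0.0834 × (560/467)⁴ × 9.2593 = 0.0834 × 2.0677 × 9.2593 = 1.5967.
T(600)/T(467) = exp(τ_B − τ_A) = exp(1.0107) = 2.7476.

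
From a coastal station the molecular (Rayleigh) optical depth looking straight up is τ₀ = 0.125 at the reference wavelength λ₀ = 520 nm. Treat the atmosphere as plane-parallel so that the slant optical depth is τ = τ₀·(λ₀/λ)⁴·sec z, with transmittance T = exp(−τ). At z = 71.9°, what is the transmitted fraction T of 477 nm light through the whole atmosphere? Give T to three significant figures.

0.567

sec 71.9° = 3.2188.
τ = 0.125 × (520/477)⁴ × 3.2188 = 0.125 × 1.4123 × 3.2188 = 0.5683.
T = exp(−0.5683) = 0.5665.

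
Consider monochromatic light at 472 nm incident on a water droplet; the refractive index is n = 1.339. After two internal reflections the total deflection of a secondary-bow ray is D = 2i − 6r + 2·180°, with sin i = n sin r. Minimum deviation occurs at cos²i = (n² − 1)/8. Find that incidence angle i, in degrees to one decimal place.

71.6°

cos²i = (1.339² − 1)/8 = (1.79292 − 1)/8 = 0.09912.
cos i = 0.31483, so i = 71.650°.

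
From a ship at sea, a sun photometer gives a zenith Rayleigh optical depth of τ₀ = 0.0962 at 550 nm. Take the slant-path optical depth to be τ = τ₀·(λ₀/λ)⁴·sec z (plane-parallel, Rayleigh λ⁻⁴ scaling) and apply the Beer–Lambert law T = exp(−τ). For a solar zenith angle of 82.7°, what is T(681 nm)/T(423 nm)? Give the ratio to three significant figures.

6.31

Airmass: sec 82.7° = 7.8700.
τ(681 nm) = 0.0962 × (550/681)⁴ × 7.8700 = 0.0962 × 0.4255 × 7.8700 = 0.3221.
τ(423 nm) = 0.0962 × (550/423)⁴ × 7.8700 = 0.0962 × 2.8582 × 7.8700 = 2.1639.
T(681)/T(423) = exp(τ_B − τ_A) = exp(1.8418) = 6.3079.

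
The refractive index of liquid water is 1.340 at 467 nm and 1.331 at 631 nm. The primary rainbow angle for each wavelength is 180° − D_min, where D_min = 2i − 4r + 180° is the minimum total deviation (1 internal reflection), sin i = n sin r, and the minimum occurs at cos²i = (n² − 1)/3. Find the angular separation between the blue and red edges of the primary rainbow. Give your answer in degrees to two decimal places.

1.30°

At 467 nm (n = 1.340): cos²i = 0.26520 → i = 59.004°, r = 39.770°, D_min = 138.929°, rainbow angle = 41.071°.
At 631 nm (n = 1.331): cos²i = 0.25719 → i = 59.527°, r = 40.356°, D_min = 137.630°, rainbow angle = 42.370°.
Angular width = |41.071° − 42.370°| = 1.299°.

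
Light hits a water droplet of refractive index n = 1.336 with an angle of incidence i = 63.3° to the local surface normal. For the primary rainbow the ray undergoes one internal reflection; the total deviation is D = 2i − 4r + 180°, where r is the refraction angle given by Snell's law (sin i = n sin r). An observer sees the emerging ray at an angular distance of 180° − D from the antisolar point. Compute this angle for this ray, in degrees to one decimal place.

sin r = sin 63.3° / 1.336 = 0.8934/1.336 = 0.6687; r = 41.97°.
D = 2·63.3° − 4·41.97° + 180° = 126.60° − 167.86° + 180° = 138.74°.
Angle from antisolar point = 180° − D = 41.26°.

41.3°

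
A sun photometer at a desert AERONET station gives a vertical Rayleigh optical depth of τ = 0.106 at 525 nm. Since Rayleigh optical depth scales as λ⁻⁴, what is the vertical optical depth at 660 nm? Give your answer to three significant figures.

τ(660 nm) = τ(525 nm) × (525/660)⁴ = 0.106 × (0.7955)⁴ = 0.106 × 0.4004 = 0.0424.

0.0424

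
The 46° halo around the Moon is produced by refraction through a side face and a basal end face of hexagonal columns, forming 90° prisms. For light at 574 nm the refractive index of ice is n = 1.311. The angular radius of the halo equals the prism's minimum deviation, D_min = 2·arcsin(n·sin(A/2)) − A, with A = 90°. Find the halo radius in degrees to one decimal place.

n·sin(A/2) = 1.311 × sin 45° = 1.311 × 0.7071 = 0.9270.
D_min = 2·arcsin(0.9270) − 90° = 2 × 67.974° − 90° = 45.949°.

45.9°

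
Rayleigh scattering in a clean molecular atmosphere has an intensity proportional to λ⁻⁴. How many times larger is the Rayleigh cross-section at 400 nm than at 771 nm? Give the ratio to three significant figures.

Rayleigh scattering ∝ λ⁻⁴, so the ratio of coefficients is the inverse fourth power of the wavelength ratio.
σ(400)/σ(771) = (771/400)⁴ = (1.9275)⁴ = 13.8.

13.8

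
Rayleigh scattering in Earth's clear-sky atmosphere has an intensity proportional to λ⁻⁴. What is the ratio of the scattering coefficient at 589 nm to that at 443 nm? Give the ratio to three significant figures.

0.320

Rayleigh scattering ∝ λ⁻⁴, so the ratio of coefficients is the inverse fourth power of the wavelength ratio.
σ(589)/σ(443) = (443/589)⁴ = (0.7521)⁴ = 0.32.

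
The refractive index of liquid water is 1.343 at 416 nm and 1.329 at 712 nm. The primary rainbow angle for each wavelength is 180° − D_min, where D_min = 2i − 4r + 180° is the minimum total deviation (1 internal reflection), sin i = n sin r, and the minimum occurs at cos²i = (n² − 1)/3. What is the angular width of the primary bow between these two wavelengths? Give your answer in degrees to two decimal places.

2.02°

At 416 nm (n = 1.343): cos²i = 0.26788 → i = 58.830°, r = 39.577°, D_min = 139.354°, rainbow angle = 40.646°.
At 712 nm (n = 1.329): cos²i = 0.25541 → i = 59.643°, r = 40.487°, D_min = 137.337°, rainbow angle = 42.663°.
Angular width = |40.646° − 42.663°| = 2.017°.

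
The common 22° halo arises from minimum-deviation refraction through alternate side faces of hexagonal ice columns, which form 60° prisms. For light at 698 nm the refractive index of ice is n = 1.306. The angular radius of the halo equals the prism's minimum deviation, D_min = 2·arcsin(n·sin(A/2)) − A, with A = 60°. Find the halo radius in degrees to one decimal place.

21.5°

n·sin(A/2) = 1.306 × sin 30° = 1.306 × 0.5000 = 0.6530.
D_min = 2·arcsin(0.6530) − 60° = 2 × 40.768° − 60° = 21.536°.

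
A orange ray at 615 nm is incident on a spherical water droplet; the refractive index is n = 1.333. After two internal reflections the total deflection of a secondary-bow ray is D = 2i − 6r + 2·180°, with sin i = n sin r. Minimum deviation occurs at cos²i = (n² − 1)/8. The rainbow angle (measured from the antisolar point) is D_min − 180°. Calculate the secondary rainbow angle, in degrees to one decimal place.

50.9°

cos²i = (1.77689 − 1)/8 = 0.09711; i = arccos(0.31163) = 71.843°.
sin r = sin 71.843°/1.333 = 0.71283; r = 45.466°.
D_min = 2·71.843° − 6·45.466° + 360° = 230.891°.
Rainbow angle = D_min − 180° = 50.891°.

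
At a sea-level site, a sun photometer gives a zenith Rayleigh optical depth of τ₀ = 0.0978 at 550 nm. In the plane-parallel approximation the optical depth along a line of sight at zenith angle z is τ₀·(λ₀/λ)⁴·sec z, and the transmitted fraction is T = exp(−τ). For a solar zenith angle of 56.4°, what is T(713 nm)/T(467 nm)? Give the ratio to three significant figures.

Airmass: sec 56.4° = 1.8070.
τ(713 nm) = 0.0978 × (550/713)⁴ × 1.8070 = 0.0978 × 0.3541 × 1.8070 = 0.0626.
τ(467 nm) = 0.0978 × (550/467)⁴ × 1.8070 = 0.0978 × 1.9239 × 1.8070 = 0.3400.
T(713)/T(467) = exp(τ_B − τ_A) = exp(0.2774) = 1.3197.

1.32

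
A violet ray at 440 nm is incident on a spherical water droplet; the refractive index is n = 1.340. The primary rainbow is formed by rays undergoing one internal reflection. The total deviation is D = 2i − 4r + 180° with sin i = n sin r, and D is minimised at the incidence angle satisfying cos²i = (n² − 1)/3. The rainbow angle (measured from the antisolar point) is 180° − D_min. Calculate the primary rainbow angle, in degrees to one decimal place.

cos²i = (1.79560 − 1)/3 = 0.26520; i = arccos(0.51498) = 59.004°.
sin r = sin 59.004°/1.340 = 0.63971; r = 39.770°.
D_min = 2·59.004° − 4·39.770° + 180° = 138.929°.
Rainbow angle = 180° − D_min = 41.071°.

41.1°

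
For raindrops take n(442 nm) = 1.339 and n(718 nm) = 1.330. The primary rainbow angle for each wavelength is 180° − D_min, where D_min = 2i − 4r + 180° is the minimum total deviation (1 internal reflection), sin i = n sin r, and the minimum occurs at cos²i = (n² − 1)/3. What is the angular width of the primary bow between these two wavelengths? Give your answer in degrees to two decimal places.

At 442 nm (n = 1.339): cos²i = 0.26431 → i = 59.062°, r = 39.834°, D_min = 138.786°, rainbow angle = 41.214°.
At 718 nm (n = 1.330): cos²i = 0.25630 → i = 59.585°, r = 40.422°, D_min = 137.484°, rainbow angle = 42.516°.
Angular width = |41.214° − 42.516°| = 1.303°.

1.30°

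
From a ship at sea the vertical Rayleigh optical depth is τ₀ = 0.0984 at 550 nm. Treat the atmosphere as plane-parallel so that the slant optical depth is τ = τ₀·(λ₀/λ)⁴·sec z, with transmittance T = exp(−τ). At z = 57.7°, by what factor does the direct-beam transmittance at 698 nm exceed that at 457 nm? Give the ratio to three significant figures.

1.37

Airmass: sec 57.7° = 1.8714.
τ(698 nm) = 0.0984 × (550/698)⁴ × 1.8714 = 0.0984 × 0.3855 × 1.8714 = 0.0710.
τ(457 nm) = 0.0984 × (550/457)⁴ × 1.8714 = 0.0984 × 2.0979 × 1.8714 = 0.3863.
T(698)/T(457) = exp(τ_B − τ_A) = exp(0.3153) = 1.3707.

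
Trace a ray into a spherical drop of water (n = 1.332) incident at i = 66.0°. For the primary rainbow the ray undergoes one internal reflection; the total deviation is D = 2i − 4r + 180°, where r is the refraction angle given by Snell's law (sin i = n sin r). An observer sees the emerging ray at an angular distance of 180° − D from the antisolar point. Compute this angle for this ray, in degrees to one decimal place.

41.2°

sin r = sin 66.0° / 1.332 = 0.9135/1.332 = 0.6858; r = 43.30°.
D = 2·66.0° − 4·43.30° + 180° = 132.00° − 173.21° + 180° = 138.79°.
Angle from antisolar point = 180° − D = 41.21°.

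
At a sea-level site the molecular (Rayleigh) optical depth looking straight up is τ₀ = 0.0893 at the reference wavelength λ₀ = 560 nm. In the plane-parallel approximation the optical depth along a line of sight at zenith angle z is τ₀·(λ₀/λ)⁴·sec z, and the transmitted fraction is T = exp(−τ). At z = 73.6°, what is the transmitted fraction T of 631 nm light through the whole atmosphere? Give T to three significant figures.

0.822

sec 73.6° = 3.5418.
τ = 0.0893 × (560/631)⁴ × 3.5418 = 0.0893 × 0.6203 × 3.5418 = 0.1962.
T = exp(−0.1962) = 0.8218.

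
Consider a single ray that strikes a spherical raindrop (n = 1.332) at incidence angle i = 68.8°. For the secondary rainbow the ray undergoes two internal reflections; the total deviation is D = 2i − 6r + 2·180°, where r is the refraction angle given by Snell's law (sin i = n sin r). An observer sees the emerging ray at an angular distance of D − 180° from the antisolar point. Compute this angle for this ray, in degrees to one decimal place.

sin r = sin 68.8° / 1.332 = 0.9323/1.332 = 0.6999; r = 44.42°.
D = 2·68.8° − 6·44.42° + 2·180° = 137.60° − 266.53° + 360° = 231.07°.
Angle from antisolar point = D − 180° = 51.07°.

51.1°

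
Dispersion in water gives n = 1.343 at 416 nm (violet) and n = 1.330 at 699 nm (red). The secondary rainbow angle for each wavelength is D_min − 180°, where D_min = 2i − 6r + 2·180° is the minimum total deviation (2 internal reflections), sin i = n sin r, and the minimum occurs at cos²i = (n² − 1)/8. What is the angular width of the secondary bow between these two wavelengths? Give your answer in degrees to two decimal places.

3.38°

At 416 nm (n = 1.343): cos²i = 0.10046 → i = 71.522°, r = 44.928°, D_min = 233.478°, rainbow angle = 53.478°.
At 699 nm (n = 1.330): cos²i = 0.09611 → i = 71.940°, r = 45.630°, D_min = 230.101°, rainbow angle = 50.101°.
Angular width = |53.478° − 50.101°| = 3.377°.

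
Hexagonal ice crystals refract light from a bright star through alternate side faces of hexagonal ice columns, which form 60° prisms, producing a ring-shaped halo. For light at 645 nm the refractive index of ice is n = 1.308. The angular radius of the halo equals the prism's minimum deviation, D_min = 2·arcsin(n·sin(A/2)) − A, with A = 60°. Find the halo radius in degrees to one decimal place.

n·sin(A/2) = 1.308 × sin 30° = 1.308 × 0.5000 = 0.6540.
D_min = 2·arcsin(0.6540) − 60° = 2 × 40.844° − 60° = 21.688°.

21.7°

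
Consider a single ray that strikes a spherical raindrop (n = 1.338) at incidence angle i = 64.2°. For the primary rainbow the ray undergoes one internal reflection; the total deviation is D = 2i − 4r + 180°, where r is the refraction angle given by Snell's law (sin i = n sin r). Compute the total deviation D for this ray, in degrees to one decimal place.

139.2°

sin r = sin 64.2° / 1.338 = 0.9003/1.338 = 0.6729; r = 42.29°.
D = 2·64.2° − 4·42.29° + 180° = 128.40° − 169.16° + 180° = 139.24°.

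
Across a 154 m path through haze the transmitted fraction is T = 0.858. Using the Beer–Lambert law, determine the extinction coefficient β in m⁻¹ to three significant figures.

Beer–Lambert: T = exp(−βL) ⇒ β = −ln(T)/L = −ln(0.858)/154 = 0.1532/154 = 0.0009945 m⁻¹.

0.000994 m⁻¹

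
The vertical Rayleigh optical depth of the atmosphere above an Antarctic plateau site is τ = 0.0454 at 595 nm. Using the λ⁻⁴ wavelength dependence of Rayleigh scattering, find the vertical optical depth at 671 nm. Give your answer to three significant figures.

0.0281

τ(671 nm) = τ(595 nm) × (595/671)⁴ = 0.0454 × (0.8867)⁴ = 0.0454 × 0.6183 = 0.0281.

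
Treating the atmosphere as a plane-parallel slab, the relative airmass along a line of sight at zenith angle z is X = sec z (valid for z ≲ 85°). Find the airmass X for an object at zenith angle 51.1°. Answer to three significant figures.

1.59

X = sec z = 1/cos 51.1° = 1/0.6280 = 1.5925.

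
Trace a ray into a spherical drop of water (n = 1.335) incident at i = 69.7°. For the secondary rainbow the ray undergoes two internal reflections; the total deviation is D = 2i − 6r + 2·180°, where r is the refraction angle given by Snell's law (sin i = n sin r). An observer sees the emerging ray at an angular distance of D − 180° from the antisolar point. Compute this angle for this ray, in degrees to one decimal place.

sin r = sin 69.7° / 1.335 = 0.9379/1.335 = 0.7025; r = 44.63°.
D = 2·69.7° − 6·44.63° + 2·180° = 139.40° − 267.79° + 360° = 231.61°.
Angle from antisolar point = D − 180° = 51.61°.

51.6°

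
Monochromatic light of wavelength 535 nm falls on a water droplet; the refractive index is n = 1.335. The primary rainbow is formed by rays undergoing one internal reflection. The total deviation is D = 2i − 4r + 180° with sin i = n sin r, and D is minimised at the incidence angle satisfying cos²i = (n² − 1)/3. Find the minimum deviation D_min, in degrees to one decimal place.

138.2°

cos²i = (1.78222 − 1)/3 = 0.26074; i = arccos(0.51063) = 59.294°.
sin r = sin 59.294°/1.335 = 0.64405; r = 40.094°.
D_min = 2·59.294° − 4·40.094° + 180° = 138.212°.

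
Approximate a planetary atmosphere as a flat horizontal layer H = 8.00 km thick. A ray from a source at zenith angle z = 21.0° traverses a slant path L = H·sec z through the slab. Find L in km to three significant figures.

8.57 km

sec z = 1/cos 21.0° = 1.0711.
L = 8.00 × 1.0711 = 8.569 km.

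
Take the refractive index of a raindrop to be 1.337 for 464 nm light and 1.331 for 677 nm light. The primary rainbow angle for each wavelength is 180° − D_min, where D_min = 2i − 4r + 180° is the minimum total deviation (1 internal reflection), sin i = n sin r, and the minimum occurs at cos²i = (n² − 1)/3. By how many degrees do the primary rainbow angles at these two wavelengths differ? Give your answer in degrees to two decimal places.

0.87°

At 464 nm (n = 1.337): cos²i = 0.26252 → i = 59.178°, r = 39.964°, D_min = 138.500°, rainbow angle = 41.500°.
At 677 nm (n = 1.331): cos²i = 0.25719 → i = 59.527°, r = 40.356°, D_min = 137.630°, rainbow angle = 42.370°.
Angular width = |41.500° − 42.370°| = 0.870°.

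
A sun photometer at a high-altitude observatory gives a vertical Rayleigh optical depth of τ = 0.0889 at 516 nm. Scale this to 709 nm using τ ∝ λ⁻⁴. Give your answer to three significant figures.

τ(709 nm) = τ(516 nm) × (516/709)⁴ = 0.0889 × (0.7278)⁴ = 0.0889 × 0.2806 = 0.0249.

0.0249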